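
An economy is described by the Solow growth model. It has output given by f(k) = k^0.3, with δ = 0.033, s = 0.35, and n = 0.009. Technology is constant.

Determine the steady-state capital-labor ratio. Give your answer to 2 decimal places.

In steady state, investment equals break-even investment: s·k^α = (n + δ)·k.
Rearranging, k^(1−α) = s / (n + δ).
k^0.7 = 0.35 / (0.009 + 0.033) = 0.35 / 0.042 = 8.3333
k* = 8.3333^(1/0.7) ≈ 20.6754

k* ≈ 20.68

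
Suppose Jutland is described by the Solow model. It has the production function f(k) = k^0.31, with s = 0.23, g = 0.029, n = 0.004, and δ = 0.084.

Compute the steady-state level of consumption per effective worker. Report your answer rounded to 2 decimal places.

In steady state, investment equals break-even investment: s·k^α = (n + g + δ)·k.
Rearranging, k^(1−α) = s / (n + g + δ).
k^0.69 = 0.23 / (0.004 + 0.029 + 0.084) = 0.23 / 0.117 = 1.9658
k* = 1.9658^(1/0.69) ≈ 2.6633
y* = (k*)^α = 2.6633^0.31 ≈ 1.3548
c* = (1 − s)·y* = (1 − 0.23) × 1.3548 ≈ 1.0432

c* ≈ 1.04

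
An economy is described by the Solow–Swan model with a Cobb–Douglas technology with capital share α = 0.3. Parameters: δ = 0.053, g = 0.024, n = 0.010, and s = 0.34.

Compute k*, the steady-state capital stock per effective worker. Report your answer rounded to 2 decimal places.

Steady state requires s·f(k) = (n + g + δ)·k, i.e. s·k^α = (n + g + δ)·k.
Rearranging, k^(1−α) = s / (n + g + δ).
k^0.7 = 0.34 / (0.010 + 0.024 + 0.053) = 0.34 / 0.087 = 3.9080
k* = 3.9080^(1/0.7) ≈ 7.0089

k* ≈ 7.01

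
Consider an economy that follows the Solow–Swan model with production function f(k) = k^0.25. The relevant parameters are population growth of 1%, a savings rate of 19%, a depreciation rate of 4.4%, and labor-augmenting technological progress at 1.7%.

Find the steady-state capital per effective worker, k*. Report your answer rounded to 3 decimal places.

Steady state requires s·f(k) = (n + g + δ)·k, i.e. s·k^α = (n + g + δ)·k.
Rearranging, k^(1−α) = s / (n + g + δ).
k^0.75 = 0.19 / (0.010 + 0.017 + 0.044) = 0.19 / 0.071 = 2.6761
k* = 2.6761^(1/0.75) ≈ 3.7154

k* = 3.715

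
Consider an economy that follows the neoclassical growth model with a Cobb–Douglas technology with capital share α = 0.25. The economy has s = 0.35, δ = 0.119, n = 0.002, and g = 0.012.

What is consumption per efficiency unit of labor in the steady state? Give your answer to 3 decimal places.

c* = 0.897

At the steady state, Δk = 0, so s·k^α = (n + g + δ)·k.
Rearranging, k^(1−α) = s / (n + g + δ).
k^0.75 = 0.35 / (0.002 + 0.012 + 0.119) = 0.35 / 0.133 = 2.6316
k* = 2.6316^(1/0.75) ≈ 3.6332
y* = (k*)^α = 3.6332^0.25 ≈ 1.3806
c* = (1 − s)·y* = (1 − 0.35) × 1.3806 ≈ 0.8974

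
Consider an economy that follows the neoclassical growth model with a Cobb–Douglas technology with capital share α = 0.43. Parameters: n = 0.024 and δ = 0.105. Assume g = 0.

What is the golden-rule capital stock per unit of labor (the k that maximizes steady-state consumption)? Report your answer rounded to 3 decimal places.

The golden rule sets f'(k) = n + δ, i.e. α·k^(α−1) = n + δ.
So k^(1−α) = α / (n + δ) = 0.43 / 0.129 = 3.3333.
k_gold = 3.3333^(1/0.57) ≈ 8.2665

k_gold ≈ 8.267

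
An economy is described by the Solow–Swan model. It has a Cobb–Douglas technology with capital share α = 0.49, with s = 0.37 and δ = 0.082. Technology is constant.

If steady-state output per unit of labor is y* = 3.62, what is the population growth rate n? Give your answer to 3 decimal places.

At the steady state, Δk = 0, so s·k^α = (n + δ)·k.
Since y* = [s/(n + δ)]^(α/(1−α)), we have s/(n + δ) = (y*)^((1−α)/α) = 3.62^1.0408 = 3.8151.
Therefore n + δ = s / 3.8151 = 0.37 / 3.8151 = 0.0970, so n = 0.0970 − 0.082 = 0.0150.

n ≈ 0.015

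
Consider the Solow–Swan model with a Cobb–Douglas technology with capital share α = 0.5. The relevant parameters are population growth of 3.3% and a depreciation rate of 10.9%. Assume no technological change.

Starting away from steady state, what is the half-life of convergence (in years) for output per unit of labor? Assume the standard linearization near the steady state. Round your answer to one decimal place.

Near the steady state the convergence rate is λ = (1 − α)(n + δ).
λ = (1 − 0.5) × 0.142 = 0.5 × 0.142 = 0.0710
Half-life = ln 2 / λ = 0.6931 / 0.0710 ≈ 9.76 years

about 9.8 years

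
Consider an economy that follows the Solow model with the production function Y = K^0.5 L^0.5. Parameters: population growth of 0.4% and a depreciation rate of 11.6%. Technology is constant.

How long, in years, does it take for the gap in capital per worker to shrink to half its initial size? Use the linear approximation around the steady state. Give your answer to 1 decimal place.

t_½ ≈ 11.6 years

Near the steady state the convergence rate is λ = (1 − α)(n + δ).
λ = (1 − 0.5) × 0.120 = 0.5 × 0.120 = 0.0600
Half-life = ln 2 / λ = 0.6931 / 0.0600 ≈ 11.55 years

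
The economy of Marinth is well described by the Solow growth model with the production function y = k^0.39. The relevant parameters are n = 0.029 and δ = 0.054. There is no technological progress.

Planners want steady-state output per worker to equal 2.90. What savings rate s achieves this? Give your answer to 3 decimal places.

Steady state requires s·f(k) = (n + δ)·k, i.e. s·k^α = (n + δ)·k.
Since y* = [s/(n + δ)]^(α/(1−α)), we have s/(n + δ) = (y*)^((1−α)/α) = 2.90^1.5641 = 5.2873.
Therefore s = 5.2873 × (n + δ) = 5.2873 × 0.083 = 0.4388.

s ≈ 0.439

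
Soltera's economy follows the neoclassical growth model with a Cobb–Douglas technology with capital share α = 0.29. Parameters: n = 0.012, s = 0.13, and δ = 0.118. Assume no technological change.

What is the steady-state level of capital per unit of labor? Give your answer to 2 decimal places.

At the steady state, Δk = 0, so s·k^α = (n + δ)·k.
Rearranging, k^(1−α) = s / (n + δ).
k^0.71 = 0.13 / (0.012 + 0.118) = 0.13 / 0.130 = 1.0000
k* = 1.0000^(1/0.71) ≈ 1.0000

k* ≈ 1.00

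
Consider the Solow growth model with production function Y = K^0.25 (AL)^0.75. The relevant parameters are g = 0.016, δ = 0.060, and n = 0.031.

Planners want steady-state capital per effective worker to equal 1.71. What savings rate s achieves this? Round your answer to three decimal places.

s ≈ 0.160

At the steady state, Δk = 0, so s·k^α = (n + g + δ)·k.
So s / (n + g + δ) = (k*)^(1−α) = 1.71^0.75 = 1.4954.
Therefore s = 1.4954 × (n + g + δ) = 1.4954 × 0.107 = 0.1600.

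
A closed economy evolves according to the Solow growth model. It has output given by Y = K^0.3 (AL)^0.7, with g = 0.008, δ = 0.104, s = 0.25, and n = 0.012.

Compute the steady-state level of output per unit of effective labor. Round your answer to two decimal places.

y* ≈ 1.35

In steady state, investment equals break-even investment: s·k^α = (n + g + δ)·k.
Dividing both sides by k: k^(1−α) = s / (n + g + δ).
k^0.7 = 0.25 / (0.012 + 0.008 + 0.104) = 0.25 / 0.124 = 2.0161
k* = 2.0161^(1/0.7) ≈ 2.7228
y* = (k*)^α = 2.7228^0.3 ≈ 1.3505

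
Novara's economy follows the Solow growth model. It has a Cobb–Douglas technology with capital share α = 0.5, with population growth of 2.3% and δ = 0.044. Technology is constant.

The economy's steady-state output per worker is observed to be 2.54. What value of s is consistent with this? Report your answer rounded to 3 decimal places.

s ≈ 0.170

In steady state, investment equals break-even investment: s·k^α = (n + δ)·k.
Since y* = [s/(n + δ)]^(α/(1−α)), we have s/(n + δ) = (y*)^((1−α)/α) = 2.54^1 = 2.5400.
Therefore s = 2.5400 × (n + δ) = 2.5400 × 0.067 = 0.1702.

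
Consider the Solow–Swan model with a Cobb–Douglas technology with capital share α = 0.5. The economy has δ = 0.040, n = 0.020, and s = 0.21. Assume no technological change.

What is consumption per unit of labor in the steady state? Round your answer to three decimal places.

In steady state, investment equals break-even investment: s·k^α = (n + δ)·k.
Rearranging, k^(1−α) = s / (n + δ).
k^0.5 = 0.21 / (0.020 + 0.040) = 0.21 / 0.060 = 3.5000
k* = 3.5000^(1/0.5) ≈ 12.2500
y* = (k*)^α = 12.2500^0.5 ≈ 3.5000
c* = (1 − s)·y* = (1 − 0.21) × 3.5000 ≈ 2.7650

c* ≈ 2.765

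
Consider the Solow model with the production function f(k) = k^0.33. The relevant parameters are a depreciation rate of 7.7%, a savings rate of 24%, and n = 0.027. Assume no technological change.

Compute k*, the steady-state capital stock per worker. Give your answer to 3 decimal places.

k* ≈ 3.484

In steady state, investment equals break-even investment: s·k^α = (n + δ)·k.
Dividing both sides by k: k^(1−α) = s / (n + δ).
k^0.67 = 0.24 / (0.027 + 0.077) = 0.24 / 0.104 = 2.3077
k* = 2.3077^(1/0.67) ≈ 3.4838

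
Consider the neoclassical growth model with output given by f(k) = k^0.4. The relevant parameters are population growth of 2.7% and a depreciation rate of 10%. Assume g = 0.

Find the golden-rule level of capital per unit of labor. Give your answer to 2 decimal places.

k_gold ≈ 6.77

The golden rule sets f'(k) = n + δ, i.e. α·k^(α−1) = n + δ.
So k^(1−α) = α / (n + δ) = 0.4 / 0.127 = 3.1496.
k_gold = 3.1496^(1/0.6) ≈ 6.7675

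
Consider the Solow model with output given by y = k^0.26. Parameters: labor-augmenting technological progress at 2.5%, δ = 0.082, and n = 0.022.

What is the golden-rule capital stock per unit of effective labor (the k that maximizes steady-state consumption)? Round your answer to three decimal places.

k_gold ≈ 2.578

The golden rule sets f'(k) = n + g + δ, i.e. α·k^(α−1) = n + g + δ.
So k^(1−α) = α / (n + g + δ) = 0.26 / 0.129 = 2.0155.
k_gold = 2.0155^(1/0.74) ≈ 2.5783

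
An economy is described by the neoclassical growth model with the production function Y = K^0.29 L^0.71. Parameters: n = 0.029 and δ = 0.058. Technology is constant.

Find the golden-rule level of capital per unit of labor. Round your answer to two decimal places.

The golden rule sets f'(k) = n + δ, i.e. α·k^(α−1) = n + δ.
So k^(1−α) = α / (n + δ) = 0.29 / 0.087 = 3.3333.
k_gold = 3.3333^(1/0.71) ≈ 5.4506

k_gold ≈ 5.45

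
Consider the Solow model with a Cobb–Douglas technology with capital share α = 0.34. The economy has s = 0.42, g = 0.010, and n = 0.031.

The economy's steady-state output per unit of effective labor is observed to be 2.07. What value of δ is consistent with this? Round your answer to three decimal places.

δ ≈ 0.061

Steady state requires s·f(k) = (n + g + δ)·k, i.e. s·k^α = (n + g + δ)·k.
Since y* = [s/(n + g + δ)]^(α/(1−α)), we have s/(n + g + δ) = (y*)^((1−α)/α) = 2.07^1.9412 = 4.1055.
Therefore n + g + δ = s / 4.1055 = 0.42 / 4.1055 = 0.1023, so δ = 0.1023 − 0.041 = 0.0613.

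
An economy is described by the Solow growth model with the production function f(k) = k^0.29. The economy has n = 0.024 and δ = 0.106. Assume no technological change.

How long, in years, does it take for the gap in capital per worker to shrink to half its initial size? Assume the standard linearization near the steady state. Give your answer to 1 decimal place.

half-life ≈ 7.5 years

Near the steady state the convergence rate is λ = (1 − α)(n + δ).
λ = (1 − 0.29) × 0.130 = 0.71 × 0.130 = 0.0923
Half-life = ln 2 / λ = 0.6931 / 0.0923 ≈ 7.51 years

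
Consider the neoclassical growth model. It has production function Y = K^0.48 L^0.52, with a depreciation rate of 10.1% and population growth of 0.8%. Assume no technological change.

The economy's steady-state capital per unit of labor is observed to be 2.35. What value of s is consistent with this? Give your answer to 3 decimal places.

Steady state requires s·f(k) = (n + δ)·k, i.e. s·k^α = (n + δ)·k.
So s / (n + δ) = (k*)^(1−α) = 2.35^0.52 = 1.5594.
Therefore s = 1.5594 × (n + δ) = 1.5594 × 0.109 = 0.1700.

s ≈ 0.170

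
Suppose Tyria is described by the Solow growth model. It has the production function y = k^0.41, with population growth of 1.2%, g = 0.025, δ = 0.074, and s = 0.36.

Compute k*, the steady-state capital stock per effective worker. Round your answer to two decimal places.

k* = 7.35

In steady state, investment equals break-even investment: s·k^α = (n + g + δ)·k.
Rearranging, k^(1−α) = s / (n + g + δ).
k^0.59 = 0.36 / (0.012 + 0.025 + 0.074) = 0.36 / 0.111 = 3.2432
k* = 3.2432^(1/0.59) ≈ 7.3461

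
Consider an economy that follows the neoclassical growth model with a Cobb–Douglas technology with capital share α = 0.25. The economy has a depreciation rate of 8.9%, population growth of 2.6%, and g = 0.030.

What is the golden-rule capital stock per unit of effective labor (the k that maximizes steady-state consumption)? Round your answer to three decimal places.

k_gold ≈ 2.067

The golden rule sets f'(k) = n + g + δ, i.e. α·k^(α−1) = n + g + δ.
So k^(1−α) = α / (n + g + δ) = 0.25 / 0.145 = 1.7241.
k_gold = 1.7241^(1/0.75) ≈ 2.0674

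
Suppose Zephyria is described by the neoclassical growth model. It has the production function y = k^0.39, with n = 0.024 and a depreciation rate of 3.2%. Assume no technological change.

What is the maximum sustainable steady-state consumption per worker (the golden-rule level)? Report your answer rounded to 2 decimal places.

c_gold ≈ 2.11

At the golden rule, f'(k) = n + δ, so α·k^(α−1) = n + δ and k_gold = (α/(n + δ))^(1/(1−α)).
k_gold = (0.39/0.056)^(1/0.61) = 6.9643^1.6393 ≈ 24.0840
c_gold = f(k_gold) − (n + δ)·k_gold = 3.4584 − 0.056×24.0840 ≈ 2.1097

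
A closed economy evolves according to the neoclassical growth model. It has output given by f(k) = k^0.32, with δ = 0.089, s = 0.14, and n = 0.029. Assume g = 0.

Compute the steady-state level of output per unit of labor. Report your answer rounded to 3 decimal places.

y* = 1.084

At the steady state, Δk = 0, so s·k^α = (n + δ)·k.
Rearranging, k^(1−α) = s / (n + δ).
k^0.68 = 0.14 / (0.029 + 0.089) = 0.14 / 0.118 = 1.1864
k* = 1.1864^(1/0.68) ≈ 1.2858
y* = (k*)^α = 1.2858^0.32 ≈ 1.0838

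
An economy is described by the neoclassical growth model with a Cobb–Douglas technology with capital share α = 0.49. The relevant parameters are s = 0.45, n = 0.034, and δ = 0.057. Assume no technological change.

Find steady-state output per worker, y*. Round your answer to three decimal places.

At the steady state, Δk = 0, so s·k^α = (n + δ)·k.
Rearranging, k^(1−α) = s / (n + δ).
k^0.51 = 0.45 / (0.034 + 0.057) = 0.45 / 0.091 = 4.9451
k* = 4.9451^(1/0.51) ≈ 22.9682
y* = (k*)^α = 22.9682^0.49 ≈ 4.6446

y* ≈ 4.645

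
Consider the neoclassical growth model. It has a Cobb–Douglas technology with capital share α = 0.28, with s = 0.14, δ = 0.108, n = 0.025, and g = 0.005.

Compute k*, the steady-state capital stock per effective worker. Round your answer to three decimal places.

In steady state, investment equals break-even investment: s·k^α = (n + g + δ)·k.
Dividing both sides by k: k^(1−α) = s / (n + g + δ).
k^0.72 = 0.14 / (0.025 + 0.005 + 0.108) = 0.14 / 0.138 = 1.0145
k* = 1.0145^(1/0.72) ≈ 1.0202

k* ≈ 1.020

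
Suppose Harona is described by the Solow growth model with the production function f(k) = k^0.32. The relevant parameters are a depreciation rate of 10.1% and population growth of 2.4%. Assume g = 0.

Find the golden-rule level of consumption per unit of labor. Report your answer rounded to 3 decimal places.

c_gold ≈ 1.058

At the golden rule, f'(k) = n + δ, so α·k^(α−1) = n + δ and k_gold = (α/(n + δ))^(1/(1−α)).
k_gold = (0.32/0.125)^(1/0.68) = 2.5600^1.4706 ≈ 3.9844
c_gold = f(k_gold) − (n + δ)·k_gold = 1.5564 − 0.125×3.9844 ≈ 1.0584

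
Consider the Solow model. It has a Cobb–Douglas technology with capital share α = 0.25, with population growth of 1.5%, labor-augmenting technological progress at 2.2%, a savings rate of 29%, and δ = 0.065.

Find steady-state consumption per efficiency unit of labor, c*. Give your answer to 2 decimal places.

In steady state, investment equals break-even investment: s·k^α = (n + g + δ)·k.
Dividing both sides by k: k^(1−α) = s / (n + g + δ).
k^0.75 = 0.29 / (0.015 + 0.022 + 0.065) = 0.29 / 0.102 = 2.8431
k* = 2.8431^(1/0.75) ≈ 4.0277
y* = (k*)^α = 4.0277^0.25 ≈ 1.4167
c* = (1 − s)·y* = (1 − 0.29) × 1.4167 ≈ 1.0059

c* = 1.01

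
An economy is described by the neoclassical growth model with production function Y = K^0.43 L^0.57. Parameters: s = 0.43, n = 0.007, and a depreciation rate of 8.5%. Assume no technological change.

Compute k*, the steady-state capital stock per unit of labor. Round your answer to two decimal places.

At the steady state, Δk = 0, so s·k^α = (n + δ)·k.
Rearranging, k^(1−α) = s / (n + δ).
k^0.57 = 0.43 / (0.007 + 0.085) = 0.43 / 0.092 = 4.6739
k* = 4.6739^(1/0.57) ≈ 14.9581

k* = 14.96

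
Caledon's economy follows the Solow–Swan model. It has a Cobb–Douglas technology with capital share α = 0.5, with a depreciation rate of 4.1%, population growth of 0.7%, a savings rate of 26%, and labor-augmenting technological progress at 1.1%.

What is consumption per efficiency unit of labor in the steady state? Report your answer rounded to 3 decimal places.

At the steady state, Δk = 0, so s·k^α = (n + g + δ)·k.
Rearranging, k^(1−α) = s / (n + g + δ).
k^0.5 = 0.26 / (0.007 + 0.011 + 0.041) = 0.26 / 0.059 = 4.4068
k* = 4.4068^(1/0.5) ≈ 19.4199
y* = (k*)^α = 19.4199^0.5 ≈ 4.4068
c* = (1 − s)·y* = (1 − 0.26) × 4.4068 ≈ 3.2610

c* ≈ 3.261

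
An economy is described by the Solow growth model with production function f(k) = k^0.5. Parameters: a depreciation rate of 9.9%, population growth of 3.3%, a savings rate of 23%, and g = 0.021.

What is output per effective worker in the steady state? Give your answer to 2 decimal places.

y* ≈ 1.50

At the steady state, Δk = 0, so s·k^α = (n + g + δ)·k.
Rearranging, k^(1−α) = s / (n + g + δ).
k^0.5 = 0.23 / (0.033 + 0.021 + 0.099) = 0.23 / 0.153 = 1.5033
k* = 1.5033^(1/0.5) ≈ 2.2599
y* = (k*)^α = 2.2599^0.5 ≈ 1.5033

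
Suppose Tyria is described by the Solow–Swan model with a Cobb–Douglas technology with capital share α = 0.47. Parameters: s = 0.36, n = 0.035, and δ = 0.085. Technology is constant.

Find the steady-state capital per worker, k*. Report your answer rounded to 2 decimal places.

k* ≈ 7.95

At the steady state, Δk = 0, so s·k^α = (n + δ)·k.
Dividing both sides by k: k^(1−α) = s / (n + δ).
k^0.53 = 0.36 / (0.035 + 0.085) = 0.36 / 0.120 = 3.0000
k* = 3.0000^(1/0.53) ≈ 7.9475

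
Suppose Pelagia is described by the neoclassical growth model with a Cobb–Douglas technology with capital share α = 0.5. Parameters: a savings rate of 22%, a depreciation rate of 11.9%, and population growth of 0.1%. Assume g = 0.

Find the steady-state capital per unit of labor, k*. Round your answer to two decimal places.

k* = 3.36

Steady state requires s·f(k) = (n + δ)·k, i.e. s·k^α = (n + δ)·k.
Rearranging, k^(1−α) = s / (n + δ).
k^0.5 = 0.22 / (0.001 + 0.119) = 0.22 / 0.120 = 1.8333
k* = 1.8333^(1/0.5) ≈ 3.3610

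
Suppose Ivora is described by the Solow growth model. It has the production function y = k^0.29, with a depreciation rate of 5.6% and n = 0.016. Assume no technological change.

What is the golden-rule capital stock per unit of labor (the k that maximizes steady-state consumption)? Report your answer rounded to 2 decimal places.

k_gold ≈ 7.12

The golden rule sets f'(k) = n + δ, i.e. α·k^(α−1) = n + δ.
So k^(1−α) = α / (n + δ) = 0.29 / 0.072 = 4.0278.
k_gold = 4.0278^(1/0.71) ≈ 7.1155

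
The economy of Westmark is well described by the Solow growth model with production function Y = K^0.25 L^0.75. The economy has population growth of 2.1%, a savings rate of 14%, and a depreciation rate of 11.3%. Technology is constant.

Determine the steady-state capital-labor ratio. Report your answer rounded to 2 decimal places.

Steady state requires s·f(k) = (n + δ)·k, i.e. s·k^α = (n + δ)·k.
Rearranging, k^(1−α) = s / (n + δ).
k^0.75 = 0.14 / (0.021 + 0.113) = 0.14 / 0.134 = 1.0448
k* = 1.0448^(1/0.75) ≈ 1.0602

k* = 1.06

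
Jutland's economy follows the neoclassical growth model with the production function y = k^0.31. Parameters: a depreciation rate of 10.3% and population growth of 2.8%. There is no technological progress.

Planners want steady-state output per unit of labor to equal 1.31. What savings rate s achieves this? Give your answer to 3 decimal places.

In steady state, investment equals break-even investment: s·k^α = (n + δ)·k.
Since y* = [s/(n + δ)]^(α/(1−α)), we have s/(n + δ) = (y*)^((1−α)/α) = 1.31^2.2258 = 1.8240.
Therefore s = 1.8240 × (n + δ) = 1.8240 × 0.131 = 0.2389.

s ≈ 0.239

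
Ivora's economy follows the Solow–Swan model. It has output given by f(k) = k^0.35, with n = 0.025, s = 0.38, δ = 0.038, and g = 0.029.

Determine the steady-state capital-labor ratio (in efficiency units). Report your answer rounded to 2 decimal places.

k* ≈ 8.87

At the steady state, Δk = 0, so s·k^α = (n + g + δ)·k.
Dividing both sides by k: k^(1−α) = s / (n + g + δ).
k^0.65 = 0.38 / (0.025 + 0.029 + 0.038) = 0.38 / 0.092 = 4.1304
k* = 4.1304^(1/0.65) ≈ 8.8650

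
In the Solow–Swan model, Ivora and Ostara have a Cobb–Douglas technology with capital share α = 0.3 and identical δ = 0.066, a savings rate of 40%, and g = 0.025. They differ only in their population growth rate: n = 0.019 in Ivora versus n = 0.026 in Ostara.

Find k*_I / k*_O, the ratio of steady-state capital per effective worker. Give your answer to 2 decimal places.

ratio ≈ 1.09

Steady-state k* = [s/(n + g + δ)]^(1/(1−α)), so the ratio is [ (s_I/(n + g + δ)_I) / (s_O/(n + g + δ)_O) ]^1.4286.
s_I/(n + g + δ)_I = 0.40/0.110 = 3.6364; s_O/(n + g + δ)_O = 0.40/0.117 = 3.4188.
Ratio = (3.6364/3.4188)^1.4286 = 1.0636^1.4286 ≈ 1.0921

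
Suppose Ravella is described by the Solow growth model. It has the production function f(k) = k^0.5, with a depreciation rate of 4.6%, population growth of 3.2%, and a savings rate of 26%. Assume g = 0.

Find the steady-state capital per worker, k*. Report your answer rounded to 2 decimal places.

k* = 11.11

At the steady state, Δk = 0, so s·k^α = (n + δ)·k.
Rearranging, k^(1−α) = s / (n + δ).
k^0.5 = 0.26 / (0.032 + 0.046) = 0.26 / 0.078 = 3.3333
k* = 3.3333^(1/0.5) ≈ 11.1109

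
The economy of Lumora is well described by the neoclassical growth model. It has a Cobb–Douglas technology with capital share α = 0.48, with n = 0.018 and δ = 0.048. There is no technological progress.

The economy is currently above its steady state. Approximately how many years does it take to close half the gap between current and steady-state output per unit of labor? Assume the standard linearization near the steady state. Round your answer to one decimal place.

Near the steady state the convergence rate is λ = (1 − α)(n + δ).
λ = (1 − 0.48) × 0.066 = 0.52 × 0.066 = 0.03432
Half-life = ln 2 / λ = 0.6931 / 0.03432 ≈ 20.20 years

about 20.2 years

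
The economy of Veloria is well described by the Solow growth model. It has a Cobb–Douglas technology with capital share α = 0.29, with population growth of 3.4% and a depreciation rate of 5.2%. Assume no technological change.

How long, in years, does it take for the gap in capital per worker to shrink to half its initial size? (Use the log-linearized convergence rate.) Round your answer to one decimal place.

half-life ≈ 11.4 years

Near the steady state the convergence rate is λ = (1 − α)(n + δ).
λ = (1 − 0.29) × 0.086 = 0.71 × 0.086 = 0.06106
Half-life = ln 2 / λ = 0.6931 / 0.06106 ≈ 11.35 years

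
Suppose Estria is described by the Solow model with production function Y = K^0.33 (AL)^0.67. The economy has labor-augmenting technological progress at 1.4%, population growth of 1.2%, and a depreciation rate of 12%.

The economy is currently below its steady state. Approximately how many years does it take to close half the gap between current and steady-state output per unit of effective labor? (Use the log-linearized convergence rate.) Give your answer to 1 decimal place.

about 7.1 years

Near the steady state the convergence rate is λ = (1 − α)(n + g + δ).
λ = (1 − 0.33) × 0.146 = 0.67 × 0.146 = 0.09782
Half-life = ln 2 / λ = 0.6931 / 0.09782 ≈ 7.09 years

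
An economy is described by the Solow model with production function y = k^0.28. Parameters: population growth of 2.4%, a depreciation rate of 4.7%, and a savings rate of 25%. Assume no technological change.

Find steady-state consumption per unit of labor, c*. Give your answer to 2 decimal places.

c* = 1.22

At the steady state, Δk = 0, so s·k^α = (n + δ)·k.
Rearranging, k^(1−α) = s / (n + δ).
k^0.72 = 0.25 / (0.024 + 0.047) = 0.25 / 0.071 = 3.5211
k* = 3.5211^(1/0.72) ≈ 5.7448
y* = (k*)^α = 5.7448^0.28 ≈ 1.6315
c* = (1 − s)·y* = (1 − 0.25) × 1.6315 ≈ 1.2236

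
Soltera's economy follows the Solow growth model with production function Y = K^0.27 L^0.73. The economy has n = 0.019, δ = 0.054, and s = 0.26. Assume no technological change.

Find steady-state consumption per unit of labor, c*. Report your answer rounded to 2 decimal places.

c* ≈ 1.18

In steady state, investment equals break-even investment: s·k^α = (n + δ)·k.
Rearranging, k^(1−α) = s / (n + δ).
k^0.73 = 0.26 / (0.019 + 0.054) = 0.26 / 0.073 = 3.5616
k* = 3.5616^(1/0.73) ≈ 5.6974
y* = (k*)^α = 5.6974^0.27 ≈ 1.5997
c* = (1 − s)·y* = (1 − 0.26) × 1.5997 ≈ 1.1838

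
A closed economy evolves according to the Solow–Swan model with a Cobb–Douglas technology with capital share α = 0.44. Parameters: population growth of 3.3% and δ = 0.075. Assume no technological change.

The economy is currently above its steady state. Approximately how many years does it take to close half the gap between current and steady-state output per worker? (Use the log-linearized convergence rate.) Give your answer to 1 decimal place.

Near the steady state the convergence rate is λ = (1 − α)(n + δ).
λ = (1 − 0.44) × 0.108 = 0.56 × 0.108 = 0.06048
Half-life = ln 2 / λ = 0.6931 / 0.06048 ≈ 11.46 years

t_½ ≈ 11.5 years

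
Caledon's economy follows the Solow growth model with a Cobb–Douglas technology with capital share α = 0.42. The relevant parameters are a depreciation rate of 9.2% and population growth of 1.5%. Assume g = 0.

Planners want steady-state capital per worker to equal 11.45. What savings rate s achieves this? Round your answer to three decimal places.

At the steady state, Δk = 0, so s·k^α = (n + δ)·k.
So s / (n + δ) = (k*)^(1−α) = 11.45^0.58 = 4.1125.
Therefore s = 4.1125 × (n + δ) = 4.1125 × 0.107 = 0.4400.

s ≈ 0.440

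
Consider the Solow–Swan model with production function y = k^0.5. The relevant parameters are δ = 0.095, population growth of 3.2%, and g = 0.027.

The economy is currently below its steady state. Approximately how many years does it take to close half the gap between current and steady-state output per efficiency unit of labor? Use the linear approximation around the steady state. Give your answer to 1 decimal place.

half-life ≈ 9.0 years

Near the steady state the convergence rate is λ = (1 − α)(n + g + δ).
λ = (1 − 0.5) × 0.154 = 0.5 × 0.154 = 0.0770
Half-life = ln 2 / λ = 0.6931 / 0.0770 ≈ 9.00 years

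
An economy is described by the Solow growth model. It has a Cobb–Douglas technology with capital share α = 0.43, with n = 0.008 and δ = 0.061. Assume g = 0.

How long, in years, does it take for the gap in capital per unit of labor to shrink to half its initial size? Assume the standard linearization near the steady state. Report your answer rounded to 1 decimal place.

t_½ ≈ 17.6 years

Near the steady state the convergence rate is λ = (1 − α)(n + δ).
λ = (1 − 0.43) × 0.069 = 0.57 × 0.069 = 0.03933
Half-life = ln 2 / λ = 0.6931 / 0.03933 ≈ 17.62 years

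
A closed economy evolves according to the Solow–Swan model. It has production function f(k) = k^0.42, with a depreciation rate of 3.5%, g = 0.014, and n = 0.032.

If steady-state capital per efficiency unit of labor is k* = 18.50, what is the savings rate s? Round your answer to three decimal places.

s ≈ 0.440

Steady state requires s·f(k) = (n + g + δ)·k, i.e. s·k^α = (n + g + δ)·k.
So s / (n + g + δ) = (k*)^(1−α) = 18.50^0.58 = 5.4320.
Therefore s = 5.4320 × (n + g + δ) = 5.4320 × 0.081 = 0.4400.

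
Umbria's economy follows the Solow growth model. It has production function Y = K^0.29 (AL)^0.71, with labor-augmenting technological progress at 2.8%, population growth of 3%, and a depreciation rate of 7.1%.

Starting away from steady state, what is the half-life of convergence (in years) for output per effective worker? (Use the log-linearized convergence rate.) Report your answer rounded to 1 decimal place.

Near the steady state the convergence rate is λ = (1 − α)(n + g + δ).
λ = (1 − 0.29) × 0.129 = 0.71 × 0.129 = 0.09159
Half-life = ln 2 / λ = 0.6931 / 0.09159 ≈ 7.57 years

half-life ≈ 7.6 years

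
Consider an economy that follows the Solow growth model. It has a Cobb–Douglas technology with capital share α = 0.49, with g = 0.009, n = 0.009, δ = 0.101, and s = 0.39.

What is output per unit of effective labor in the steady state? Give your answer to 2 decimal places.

At the steady state, Δk = 0, so s·k^α = (n + g + δ)·k.
Dividing both sides by k: k^(1−α) = s / (n + g + δ).
k^0.51 = 0.39 / (0.009 + 0.009 + 0.101) = 0.39 / 0.119 = 3.2773
k* = 3.2773^(1/0.51) ≈ 10.2522
y* = (k*)^α = 10.2522^0.49 ≈ 3.1282

y* ≈ 3.13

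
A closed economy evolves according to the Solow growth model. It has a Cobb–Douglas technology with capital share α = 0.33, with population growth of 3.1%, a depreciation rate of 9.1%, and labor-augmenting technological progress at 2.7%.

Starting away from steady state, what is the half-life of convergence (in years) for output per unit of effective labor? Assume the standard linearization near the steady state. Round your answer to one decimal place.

Near the steady state the convergence rate is λ = (1 − α)(n + g + δ).
λ = (1 − 0.33) × 0.149 = 0.67 × 0.149 = 0.09983
Half-life = ln 2 / λ = 0.6931 / 0.09983 ≈ 6.94 years

half-life ≈ 6.9 years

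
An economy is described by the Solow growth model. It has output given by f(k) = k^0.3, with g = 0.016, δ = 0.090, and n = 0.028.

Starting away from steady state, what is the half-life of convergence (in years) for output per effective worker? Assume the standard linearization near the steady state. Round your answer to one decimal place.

Near the steady state the convergence rate is λ = (1 − α)(n + g + δ).
λ = (1 − 0.3) × 0.134 = 0.7 × 0.134 = 0.0938
Half-life = ln 2 / λ = 0.6931 / 0.0938 ≈ 7.39 years

half-life ≈ 7.4 years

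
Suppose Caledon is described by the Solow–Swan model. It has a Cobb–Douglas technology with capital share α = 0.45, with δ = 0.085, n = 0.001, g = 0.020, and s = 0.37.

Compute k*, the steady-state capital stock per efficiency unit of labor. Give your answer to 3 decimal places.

In steady state, investment equals break-even investment: s·k^α = (n + g + δ)·k.
Rearranging, k^(1−α) = s / (n + g + δ).
k^0.55 = 0.37 / (0.001 + 0.020 + 0.085) = 0.37 / 0.106 = 3.4906
k* = 3.4906^(1/0.55) ≈ 9.7071

k* ≈ 9.707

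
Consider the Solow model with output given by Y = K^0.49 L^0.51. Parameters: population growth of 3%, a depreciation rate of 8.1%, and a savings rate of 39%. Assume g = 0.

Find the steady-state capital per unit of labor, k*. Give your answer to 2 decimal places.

In steady state, investment equals break-even investment: s·k^α = (n + δ)·k.
Dividing both sides by k: k^(1−α) = s / (n + δ).
k^0.51 = 0.39 / (0.030 + 0.081) = 0.39 / 0.111 = 3.5135
k* = 3.5135^(1/0.51) ≈ 11.7511

k* = 11.75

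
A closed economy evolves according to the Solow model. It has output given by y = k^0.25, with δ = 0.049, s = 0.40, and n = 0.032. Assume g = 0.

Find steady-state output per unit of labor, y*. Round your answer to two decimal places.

In steady state, investment equals break-even investment: s·k^α = (n + δ)·k.
Rearranging, k^(1−α) = s / (n + δ).
k^0.75 = 0.40 / (0.032 + 0.049) = 0.40 / 0.081 = 4.9383
k* = 4.9383^(1/0.75) ≈ 8.4095
y* = (k*)^α = 8.4095^0.25 ≈ 1.7029

y* = 1.70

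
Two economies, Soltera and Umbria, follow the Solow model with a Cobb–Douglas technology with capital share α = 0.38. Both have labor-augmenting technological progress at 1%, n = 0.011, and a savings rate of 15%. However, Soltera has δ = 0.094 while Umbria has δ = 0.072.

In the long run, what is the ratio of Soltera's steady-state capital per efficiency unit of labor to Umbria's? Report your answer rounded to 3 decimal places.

Steady-state k* = [s/(n + g + δ)]^(1/(1−α)), so the ratio is [ (s_S/(n + g + δ)_S) / (s_U/(n + g + δ)_U) ]^1.6129.
s_S/(n + g + δ)_S = 0.15/0.115 = 1.3043; s_U/(n + g + δ)_U = 0.15/0.093 = 1.6129.
Ratio = (1.3043/1.6129)^1.6129 = 0.8087^1.6129 ≈ 0.7100

k*_S / k*_U ≈ 0.710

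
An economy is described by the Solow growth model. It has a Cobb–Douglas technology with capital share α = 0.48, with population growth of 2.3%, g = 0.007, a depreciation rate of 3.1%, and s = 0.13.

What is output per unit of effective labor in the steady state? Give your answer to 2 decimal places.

y* = 2.01

Steady state requires s·f(k) = (n + g + δ)·k, i.e. s·k^α = (n + g + δ)·k.
Dividing both sides by k: k^(1−α) = s / (n + g + δ).
k^0.52 = 0.13 / (0.023 + 0.007 + 0.031) = 0.13 / 0.061 = 2.1311
k* = 2.1311^(1/0.52) ≈ 4.2848
y* = (k*)^α = 4.2848^0.48 ≈ 2.0106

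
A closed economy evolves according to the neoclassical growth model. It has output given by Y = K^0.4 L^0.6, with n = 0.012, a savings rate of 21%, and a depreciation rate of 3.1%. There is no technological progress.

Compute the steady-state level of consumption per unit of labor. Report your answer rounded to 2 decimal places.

Steady state requires s·f(k) = (n + δ)·k, i.e. s·k^α = (n + δ)·k.
Rearranging, k^(1−α) = s / (n + δ).
k^0.6 = 0.21 / (0.012 + 0.031) = 0.21 / 0.043 = 4.8837
k* = 4.8837^(1/0.6) ≈ 14.0577
y* = (k*)^α = 14.0577^0.4 ≈ 2.8785
c* = (1 − s)·y* = (1 − 0.21) × 2.8785 ≈ 2.2740

c* = 2.27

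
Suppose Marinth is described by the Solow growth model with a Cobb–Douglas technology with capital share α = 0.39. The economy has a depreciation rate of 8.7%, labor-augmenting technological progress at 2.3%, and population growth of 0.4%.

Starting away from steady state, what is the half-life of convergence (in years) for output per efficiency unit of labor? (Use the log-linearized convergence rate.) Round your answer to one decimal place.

Near the steady state the convergence rate is λ = (1 − α)(n + g + δ).
λ = (1 − 0.39) × 0.114 = 0.61 × 0.114 = 0.06954
Half-life = ln 2 / λ = 0.6931 / 0.06954 ≈ 9.97 years

t_½ ≈ 10.0 years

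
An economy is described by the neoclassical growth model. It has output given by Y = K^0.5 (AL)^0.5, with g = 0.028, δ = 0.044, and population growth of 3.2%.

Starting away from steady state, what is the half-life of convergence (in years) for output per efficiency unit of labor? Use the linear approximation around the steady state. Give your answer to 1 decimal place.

t_½ ≈ 13.3 years

Near the steady state the convergence rate is λ = (1 − α)(n + g + δ).
λ = (1 − 0.5) × 0.104 = 0.5 × 0.104 = 0.0520
Half-life = ln 2 / λ = 0.6931 / 0.0520 ≈ 13.33 years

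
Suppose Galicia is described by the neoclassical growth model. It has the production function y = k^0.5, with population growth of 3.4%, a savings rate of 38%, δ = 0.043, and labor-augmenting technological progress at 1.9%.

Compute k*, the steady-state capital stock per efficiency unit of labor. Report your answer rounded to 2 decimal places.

k* ≈ 15.67

Steady state requires s·f(k) = (n + g + δ)·k, i.e. s·k^α = (n + g + δ)·k.
Dividing both sides by k: k^(1−α) = s / (n + g + δ).
k^0.5 = 0.38 / (0.034 + 0.019 + 0.043) = 0.38 / 0.096 = 3.9583
k* = 3.9583^(1/0.5) ≈ 15.6681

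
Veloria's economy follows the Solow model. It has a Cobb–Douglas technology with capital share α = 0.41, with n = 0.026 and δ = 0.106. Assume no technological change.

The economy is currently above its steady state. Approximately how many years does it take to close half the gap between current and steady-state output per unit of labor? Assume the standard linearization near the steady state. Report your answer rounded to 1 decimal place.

about 8.9 years

Near the steady state the convergence rate is λ = (1 − α)(n + δ).
λ = (1 − 0.41) × 0.132 = 0.59 × 0.132 = 0.07788
Half-life = ln 2 / λ = 0.6931 / 0.07788 ≈ 8.90 years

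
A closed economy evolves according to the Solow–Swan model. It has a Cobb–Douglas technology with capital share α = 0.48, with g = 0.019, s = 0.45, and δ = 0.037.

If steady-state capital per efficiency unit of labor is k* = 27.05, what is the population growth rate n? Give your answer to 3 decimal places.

n ≈ 0.025

Steady state requires s·f(k) = (n + g + δ)·k, i.e. s·k^α = (n + g + δ)·k.
So s / (n + g + δ) = (k*)^(1−α) = 27.05^0.52 = 5.5555.
Therefore n + g + δ = s / 5.5555 = 0.45 / 5.5555 = 0.0810, so n = 0.0810 − 0.056 = 0.0250.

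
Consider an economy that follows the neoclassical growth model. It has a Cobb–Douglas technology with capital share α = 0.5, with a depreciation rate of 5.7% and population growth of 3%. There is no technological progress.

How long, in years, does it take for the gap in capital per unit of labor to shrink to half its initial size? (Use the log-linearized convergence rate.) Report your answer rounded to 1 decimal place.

Near the steady state the convergence rate is λ = (1 − α)(n + δ).
λ = (1 − 0.5) × 0.087 = 0.5 × 0.087 = 0.0435
Half-life = ln 2 / λ = 0.6931 / 0.0435 ≈ 15.93 years

half-life ≈ 15.9 years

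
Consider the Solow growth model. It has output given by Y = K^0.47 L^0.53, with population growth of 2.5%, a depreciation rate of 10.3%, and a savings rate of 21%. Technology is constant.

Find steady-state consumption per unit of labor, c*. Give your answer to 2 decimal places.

At the steady state, Δk = 0, so s·k^α = (n + δ)·k.
Rearranging, k^(1−α) = s / (n + δ).
k^0.53 = 0.21 / (0.025 + 0.103) = 0.21 / 0.128 = 1.6406
k* = 1.6406^(1/0.53) ≈ 2.5449
y* = (k*)^α = 2.5449^0.47 ≈ 1.5512
c* = (1 − s)·y* = (1 − 0.21) × 1.5512 ≈ 1.2254

c* = 1.23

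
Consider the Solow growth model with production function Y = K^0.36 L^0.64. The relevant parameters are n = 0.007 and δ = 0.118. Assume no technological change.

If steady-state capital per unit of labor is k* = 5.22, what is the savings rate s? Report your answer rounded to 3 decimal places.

s ≈ 0.360

At the steady state, Δk = 0, so s·k^α = (n + δ)·k.
So s / (n + δ) = (k*)^(1−α) = 5.22^0.64 = 2.8794.
Therefore s = 2.8794 × (n + δ) = 2.8794 × 0.125 = 0.3599.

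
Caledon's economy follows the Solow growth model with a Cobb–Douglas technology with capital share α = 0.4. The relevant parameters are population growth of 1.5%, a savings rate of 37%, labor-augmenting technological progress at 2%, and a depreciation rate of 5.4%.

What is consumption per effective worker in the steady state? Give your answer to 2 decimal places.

c* ≈ 1.63

In steady state, investment equals break-even investment: s·k^α = (n + g + δ)·k.
Rearranging, k^(1−α) = s / (n + g + δ).
k^0.6 = 0.37 / (0.015 + 0.020 + 0.054) = 0.37 / 0.089 = 4.1573
k* = 4.1573^(1/0.6) ≈ 10.7486
y* = (k*)^α = 10.7486^0.4 ≈ 2.5855
c* = (1 − s)·y* = (1 − 0.37) × 2.5855 ≈ 1.6289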